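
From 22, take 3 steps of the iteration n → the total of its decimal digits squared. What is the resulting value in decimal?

52

22 → 2² + 2² = 4 + 4 = 8
8 → 8² = 64
64 → 6² + 4² = 36 + 16 = 52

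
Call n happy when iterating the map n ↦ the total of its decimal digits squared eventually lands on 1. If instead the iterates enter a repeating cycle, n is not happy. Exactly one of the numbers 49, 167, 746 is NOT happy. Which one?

746

49: 49 → 97 → 130 → 10 → 1  — reaches 1 (happy)
167: 167 → 86 → 100 → 1  — reaches 1 (happy)
746: 746 → 101 → 2 → 4 → 16 → 37 → 58 → 89 → 145 → 42 → 20 → 4  — repeats 4 (not happy)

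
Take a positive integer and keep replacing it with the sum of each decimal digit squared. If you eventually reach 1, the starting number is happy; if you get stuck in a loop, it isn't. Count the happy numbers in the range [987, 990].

1

987: 987 → 194 → 98 → 145 → 42 → 20 → 4 → 16 → 37 → 58 → 89 → 145  — not happy
988: 988 → 209 → 85 → 89 → 145 → 42 → 20 → 4 → 16 → 37 → 58 → 89  — not happy
989: 989 → 226 → 44 → 32 → 13 → 10 → 1  — happy
990: 990 → 162 → 41 → 17 → 50 → 25 → 29 → 85 → 89 → 145 → 42 → 20 → 4 → 16 → 37 → 58 → 89  — not happy
happy: 989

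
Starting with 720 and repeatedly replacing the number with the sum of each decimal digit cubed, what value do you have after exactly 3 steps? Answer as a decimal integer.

153

720 → 7³ + 2³ + 0³ = 351
351 → 3³ + 5³ + 1³ = 153
153 → 1³ + 5³ + 3³ = 153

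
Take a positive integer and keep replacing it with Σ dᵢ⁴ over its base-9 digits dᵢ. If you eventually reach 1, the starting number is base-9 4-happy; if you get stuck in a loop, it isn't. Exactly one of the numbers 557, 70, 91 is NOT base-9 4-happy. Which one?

557: 557 → 7793 → 5395 → 3363 → 2433 → 243 → 81 → 1  — reaches 1 (base-9 4-happy)
70: 70 → 4802 → 2562 → 2258 → 6578 → 4098 → 1956 → 1394 → 8194 → 290 → 722 → 8208 → 114 → 1378 → 4098  — repeats 4098 (not base-9 4-happy)
91: 91 → 3 → 81 → 1  — reaches 1 (base-9 4-happy)

70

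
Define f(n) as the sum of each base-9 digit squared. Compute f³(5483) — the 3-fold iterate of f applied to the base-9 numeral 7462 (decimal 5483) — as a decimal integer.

5483 = (7,4,6,2)_9 → 7² + 4² + 6² + 2² = 49 + 16 + 36 + 4 = 105
105 = (1,2,6)_9 → 1² + 2² + 6² = 1 + 4 + 36 = 41
41 = (4,5)_9 → 4² + 5² = 16 + 25 = 41

41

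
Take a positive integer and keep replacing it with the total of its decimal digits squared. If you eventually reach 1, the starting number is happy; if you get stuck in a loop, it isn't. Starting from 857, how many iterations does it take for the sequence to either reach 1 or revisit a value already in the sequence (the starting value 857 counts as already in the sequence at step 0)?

13

857 → 8² + 5² + 7² = 64 + 25 + 49 = 138
138 → 1² + 3² + 8² = 1 + 9 + 64 = 74
74 → 7² + 4² = 49 + 16 = 65
65 → 6² + 5² = 36 + 25 = 61
61 → 6² + 1² = 36 + 1 = 37
37 → 3² + 7² = 9 + 49 = 58
58 → 5² + 8² = 25 + 64 = 89
89 → 8² + 9² = 64 + 81 = 145
145 → 1² + 4² + 5² = 1 + 16 + 25 = 42
42 → 4² + 2² = 16 + 4 = 20
20 → 2² + 0² = 4 + 0 = 4
4 → 4² = 16
16 → 1² + 6² = 1 + 36 = 37  — 37 repeats.
That took 13 steps.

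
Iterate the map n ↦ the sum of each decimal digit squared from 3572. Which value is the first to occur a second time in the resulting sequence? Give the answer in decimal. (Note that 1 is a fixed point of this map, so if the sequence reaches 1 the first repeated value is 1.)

3572 → 3² + 5² + 7² + 2² = 9 + 25 + 49 + 4 = 87
87 → 8² + 7² = 64 + 49 = 113
113 → 1² + 1² + 3² = 1 + 1 + 9 = 11
11 → 1² + 1² = 1 + 1 = 2
2 → 2² = 4
4 → 4² = 16
16 → 1² + 6² = 1 + 36 = 37
37 → 3² + 7² = 9 + 49 = 58
58 → 5² + 8² = 25 + 64 = 89
89 → 8² + 9² = 64 + 81 = 145
145 → 1² + 4² + 5² = 1 + 16 + 25 = 42
42 → 4² + 2² = 16 + 4 = 20
20 → 2² + 0² = 4 + 0 = 4  — 4 already appeared earlier.

4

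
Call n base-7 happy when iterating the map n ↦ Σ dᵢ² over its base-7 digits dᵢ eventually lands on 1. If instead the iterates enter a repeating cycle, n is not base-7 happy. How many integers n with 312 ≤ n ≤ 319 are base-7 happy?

312: 312 → 56 → 2 → 4 → 16 → 8 → 2  (repeats 2)
313: 313 → 65 → 9 → 5 → 25 → 25  (repeats 25)
314: 314 → 76 → 46 → 52 → 10 → 10  (repeats 10)
315: 315 → 45 → 45  (repeats 45)
316: 316 → 46 → 52 → 10 → 10  (repeats 10)
317: 317 → 49 → 1  (reaches 1)
318: 318 → 54 → 26 → 34 → 52 → 10 → 10  (repeats 10)
319: 319 → 61 → 27 → 45 → 45  (repeats 45)
base-7 happy: 317

1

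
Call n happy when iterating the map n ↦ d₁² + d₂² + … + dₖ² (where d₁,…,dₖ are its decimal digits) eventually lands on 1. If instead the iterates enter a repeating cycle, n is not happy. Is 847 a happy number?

847 → 8² + 4² + 7² = 129
129 → 1² + 2² + 9² = 86
86 → 8² + 6² = 100
100 → 1² + 0² + 0² = 1  — reached 1.

happy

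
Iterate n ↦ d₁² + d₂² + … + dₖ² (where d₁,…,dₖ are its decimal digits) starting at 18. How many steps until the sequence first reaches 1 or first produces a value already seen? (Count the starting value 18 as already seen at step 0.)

18 → 1² + 8² = 1 + 64 = 65
65 → 6² + 5² = 36 + 25 = 61
61 → 6² + 1² = 36 + 1 = 37
37 → 3² + 7² = 9 + 49 = 58
58 → 5² + 8² = 25 + 64 = 89
89 → 8² + 9² = 64 + 81 = 145
145 → 1² + 4² + 5² = 1 + 16 + 25 = 42
42 → 4² + 2² = 16 + 4 = 20
20 → 2² + 0² = 4 + 0 = 4
4 → 4² = 16
16 → 1² + 6² = 1 + 36 = 37  — 37 repeats.
That took 11 steps.

11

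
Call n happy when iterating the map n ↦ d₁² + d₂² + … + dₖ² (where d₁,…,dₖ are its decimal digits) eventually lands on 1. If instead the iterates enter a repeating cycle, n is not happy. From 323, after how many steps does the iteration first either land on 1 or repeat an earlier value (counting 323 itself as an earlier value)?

15

323 → 3² + 2² + 3² = 22
22 → 2² + 2² = 8
8 → 8² = 64
64 → 6² + 4² = 52
52 → 5² + 2² = 29
29 → 2² + 9² = 85
85 → 8² + 5² = 89
89 → 8² + 9² = 145
145 → 1² + 4² + 5² = 42
42 → 4² + 2² = 20
20 → 2² + 0² = 4
4 → 4² = 16
16 → 1² + 6² = 37
37 → 3² + 7² = 58
58 → 5² + 8² = 89  — 89 repeats.
That took 15 steps.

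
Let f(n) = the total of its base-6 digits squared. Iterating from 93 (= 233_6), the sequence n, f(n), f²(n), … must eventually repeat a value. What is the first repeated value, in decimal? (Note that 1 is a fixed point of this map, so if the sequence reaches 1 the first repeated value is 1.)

25

93 = (2,3,3)_6 → 22
22 = (3,4)_6 → 25
25 = (4,1)_6 → 17
17 = (2,5)_6 → 29
29 = (4,5)_6 → 41
41 = (1,0,5)_6 → 26
26 = (4,2)_6 → 20
20 = (3,2)_6 → 13
13 = (2,1)_6 → 5
5 = (5)_6 → 25  — 25 already appeared earlier.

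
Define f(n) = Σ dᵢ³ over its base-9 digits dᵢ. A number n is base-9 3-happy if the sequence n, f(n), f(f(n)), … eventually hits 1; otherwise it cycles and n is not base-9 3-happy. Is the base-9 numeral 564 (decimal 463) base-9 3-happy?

base-9 3-happy

463 = (5,6,4)_9 → 5³ + 6³ + 4³ = 125 + 216 + 64 = 405
405 = (5,0,0)_9 → 5³ + 0³ + 0³ = 125 + 0 + 0 = 125
125 = (1,4,8)_9 → 1³ + 4³ + 8³ = 1 + 64 + 512 = 577
577 = (7,1,1)_9 → 7³ + 1³ + 1³ = 343 + 1 + 1 = 345
345 = (4,2,3)_9 → 4³ + 2³ + 3³ = 64 + 8 + 27 = 99
99 = (1,2,0)_9 → 1³ + 2³ + 0³ = 1 + 8 + 0 = 9
9 = (1,0)_9 → 1³ + 0³ = 1 + 0 = 1  — reached 1.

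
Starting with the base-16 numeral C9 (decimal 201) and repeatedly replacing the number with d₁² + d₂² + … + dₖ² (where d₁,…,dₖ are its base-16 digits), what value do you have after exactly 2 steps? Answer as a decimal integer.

201 = (12,9)_16 → 12² + 9² = 225
225 = (14,1)_16 → 14² + 1² = 197

197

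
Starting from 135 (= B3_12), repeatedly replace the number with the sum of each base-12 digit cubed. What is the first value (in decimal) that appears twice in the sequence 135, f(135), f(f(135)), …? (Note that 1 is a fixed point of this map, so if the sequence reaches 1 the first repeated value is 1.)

1

135 = (11,3)_12 → 1358
1358 = (9,5,2)_12 → 862
862 = (5,11,10)_12 → 2456
2456 = (1,5,0,8)_12 → 638
638 = (4,5,2)_12 → 197
197 = (1,4,5)_12 → 190
190 = (1,3,10)_12 → 1028
1028 = (7,1,8)_12 → 856
856 = (5,11,4)_12 → 1520
1520 = (10,6,8)_12 → 1728
1728 = (1,0,0,0)_12 → 1  — reached the fixed point 1.
1 → 1, so 1 is the first repeated value.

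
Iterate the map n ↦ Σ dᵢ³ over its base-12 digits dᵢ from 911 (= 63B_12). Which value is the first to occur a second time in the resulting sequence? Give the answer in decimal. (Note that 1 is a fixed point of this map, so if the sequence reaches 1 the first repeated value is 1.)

1

911 = (6,3,11)_12 → 6³ + 3³ + 11³ = 216 + 27 + 1331 = 1574
1574 = (10,11,2)_12 → 10³ + 11³ + 2³ = 1000 + 1331 + 8 = 2339
2339 = (1,4,2,11)_12 → 1³ + 4³ + 2³ + 11³ = 1 + 64 + 8 + 1331 = 1404
1404 = (9,9,0)_12 → 9³ + 9³ + 0³ = 729 + 729 + 0 = 1458
1458 = (10,1,6)_12 → 10³ + 1³ + 6³ = 1000 + 1 + 216 = 1217
1217 = (8,5,5)_12 → 8³ + 5³ + 5³ = 512 + 125 + 125 = 762
762 = (5,3,6)_12 → 5³ + 3³ + 6³ = 125 + 27 + 216 = 368
368 = (2,6,8)_12 → 2³ + 6³ + 8³ = 8 + 216 + 512 = 736
736 = (5,1,4)_12 → 5³ + 1³ + 4³ = 125 + 1 + 64 = 190
190 = (1,3,10)_12 → 1³ + 3³ + 10³ = 1 + 27 + 1000 = 1028
1028 = (7,1,8)_12 → 7³ + 1³ + 8³ = 343 + 1 + 512 = 856
856 = (5,11,4)_12 → 5³ + 11³ + 4³ = 125 + 1331 + 64 = 1520
1520 = (10,6,8)_12 → 10³ + 6³ + 8³ = 1000 + 216 + 512 = 1728
1728 = (1,0,0,0)_12 → 1³ + 0³ + 0³ + 0³ = 1 + 0 + 0 + 0 = 1  — reached the fixed point 1.
1 → 1, so 1 is the first repeated value.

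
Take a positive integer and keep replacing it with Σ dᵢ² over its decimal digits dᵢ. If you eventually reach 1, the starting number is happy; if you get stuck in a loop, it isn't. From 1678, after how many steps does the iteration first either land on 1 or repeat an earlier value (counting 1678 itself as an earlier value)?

1678 → 1² + 6² + 7² + 8² = 150
150 → 1² + 5² + 0² = 26
26 → 2² + 6² = 40
40 → 4² + 0² = 16
16 → 1² + 6² = 37
37 → 3² + 7² = 58
58 → 5² + 8² = 89
89 → 8² + 9² = 145
145 → 1² + 4² + 5² = 42
42 → 4² + 2² = 20
20 → 2² + 0² = 4
4 → 4² = 16  — 16 repeats.
That took 12 steps.

12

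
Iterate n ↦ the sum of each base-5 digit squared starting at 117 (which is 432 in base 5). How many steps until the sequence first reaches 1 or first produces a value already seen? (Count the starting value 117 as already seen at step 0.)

4

117 = (4,3,2)_5 → 29
29 = (1,0,4)_5 → 17
17 = (3,2)_5 → 13
13 = (2,3)_5 → 13  — 13 repeats.
That took 4 steps.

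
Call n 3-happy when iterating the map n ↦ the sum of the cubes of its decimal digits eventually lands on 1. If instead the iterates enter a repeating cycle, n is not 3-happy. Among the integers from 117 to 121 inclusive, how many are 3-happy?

117: 117 → 345 → 216 → 225 → 141 → 66 → 432 → 99 → 1458 → 702 → 351 → 153 → 153  (repeats 153)
118: 118 → 514 → 190 → 730 → 370 → 370  (repeats 370)
119: 119 → 731 → 371 → 371  (repeats 371)
120: 120 → 9 → 729 → 1080 → 513 → 153 → 153  (repeats 153)
121: 121 → 10 → 1  (reaches 1)
3-happy: 121

1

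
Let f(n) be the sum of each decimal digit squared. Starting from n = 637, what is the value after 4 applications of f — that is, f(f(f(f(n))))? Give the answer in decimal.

637 → 6² + 3² + 7² = 36 + 9 + 49 = 94
94 → 9² + 4² = 81 + 16 = 97
97 → 9² + 7² = 81 + 49 = 130
130 → 1² + 3² + 0² = 1 + 9 + 0 = 10

10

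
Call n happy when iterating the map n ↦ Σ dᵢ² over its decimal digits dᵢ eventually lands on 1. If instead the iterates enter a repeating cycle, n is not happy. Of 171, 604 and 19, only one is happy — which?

19

171: 171 → 51 → 26 → 40 → 16 → 37 → 58 → 89 → 145 → 42 → 20 → 4 → 16  — repeats 16 (not happy)
604: 604 → 52 → 29 → 85 → 89 → 145 → 42 → 20 → 4 → 16 → 37 → 58 → 89  — repeats 89 (not happy)
19: 19 → 82 → 68 → 100 → 1  — reaches 1 (happy)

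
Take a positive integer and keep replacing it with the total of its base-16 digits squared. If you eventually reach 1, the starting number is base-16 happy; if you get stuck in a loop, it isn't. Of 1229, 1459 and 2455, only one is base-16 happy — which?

1229: 1229 → 329 → 98 → 40 → 68 → 32 → 4 → 16 → 1  — reaches 1 (base-16 happy)
1459: 1459 → 155 → 202 → 244 → 241 → 226 → 200 → 208 → 169 → 181 → 146 → 85 → 50 → 13 → 169  — repeats 169 (not base-16 happy)
2455: 2455 → 211 → 178 → 125 → 218 → 269 → 170 → 200 → 208 → 169 → 181 → 146 → 85 → 50 → 13 → 169  — repeats 169 (not base-16 happy)

1229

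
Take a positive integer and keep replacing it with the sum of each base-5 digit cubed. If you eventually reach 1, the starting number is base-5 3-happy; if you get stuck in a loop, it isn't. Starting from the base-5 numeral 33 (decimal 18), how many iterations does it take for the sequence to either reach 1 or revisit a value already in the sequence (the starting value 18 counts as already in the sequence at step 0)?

18 = (3,3)_5 → 54
54 = (2,0,4)_5 → 72
72 = (2,4,2)_5 → 80
80 = (3,1,0)_5 → 28
28 = (1,0,3)_5 → 28  — 28 repeats.
That took 5 steps.

5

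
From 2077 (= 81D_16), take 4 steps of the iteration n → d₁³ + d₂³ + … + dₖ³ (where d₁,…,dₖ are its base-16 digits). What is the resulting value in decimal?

1072

2077 = (8,1,13)_16 → 8³ + 1³ + 13³ = 2710
2710 = (10,9,6)_16 → 10³ + 9³ + 6³ = 1945
1945 = (7,9,9)_16 → 7³ + 9³ + 9³ = 1801
1801 = (7,0,9)_16 → 7³ + 0³ + 9³ = 1072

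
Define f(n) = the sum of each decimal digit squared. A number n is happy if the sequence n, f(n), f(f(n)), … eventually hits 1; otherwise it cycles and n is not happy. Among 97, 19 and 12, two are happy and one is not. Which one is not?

12

97: 97 → 130 → 10 → 1  — reaches 1 (happy)
19: 19 → 82 → 68 → 100 → 1  — reaches 1 (happy)
12: 12 → 5 → 25 → 29 → 85 → 89 → 145 → 42 → 20 → 4 → 16 → 37 → 58 → 89  — repeats 89 (not happy)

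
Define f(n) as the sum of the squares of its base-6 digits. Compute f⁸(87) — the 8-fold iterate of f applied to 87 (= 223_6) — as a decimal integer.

25

87 = (2,2,3)_6 → 2² + 2² + 3² = 4 + 4 + 9 = 17
17 = (2,5)_6 → 2² + 5² = 4 + 25 = 29
29 = (4,5)_6 → 4² + 5² = 16 + 25 = 41
41 = (1,0,5)_6 → 1² + 0² + 5² = 1 + 0 + 25 = 26
26 = (4,2)_6 → 4² + 2² = 16 + 4 = 20
20 = (3,2)_6 → 3² + 2² = 9 + 4 = 13
13 = (2,1)_6 → 2² + 1² = 4 + 1 = 5
5 = (5)_6 → 5² = 25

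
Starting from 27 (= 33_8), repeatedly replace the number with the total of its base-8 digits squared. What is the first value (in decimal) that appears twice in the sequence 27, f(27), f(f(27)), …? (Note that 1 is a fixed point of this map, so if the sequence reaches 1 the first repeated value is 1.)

1

27 = (3,3)_8 → 18
18 = (2,2)_8 → 8
8 = (1,0)_8 → 1  — reached the fixed point 1.
1 → 1, so 1 is the first repeated value.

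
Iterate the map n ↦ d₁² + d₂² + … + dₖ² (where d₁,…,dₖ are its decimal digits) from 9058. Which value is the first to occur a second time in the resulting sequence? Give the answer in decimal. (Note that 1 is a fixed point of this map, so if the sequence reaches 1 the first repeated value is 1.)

9058 → 9² + 0² + 5² + 8² = 170
170 → 1² + 7² + 0² = 50
50 → 5² + 0² = 25
25 → 2² + 5² = 29
29 → 2² + 9² = 85
85 → 8² + 5² = 89
89 → 8² + 9² = 145
145 → 1² + 4² + 5² = 42
42 → 4² + 2² = 20
20 → 2² + 0² = 4
4 → 4² = 16
16 → 1² + 6² = 37
37 → 3² + 7² = 58
58 → 5² + 8² = 89  — 89 already appeared earlier.

89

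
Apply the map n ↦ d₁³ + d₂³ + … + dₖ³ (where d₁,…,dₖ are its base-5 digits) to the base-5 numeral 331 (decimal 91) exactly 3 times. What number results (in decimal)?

91 = (3,3,1)_5 → 3³ + 3³ + 1³ = 27 + 27 + 1 = 55
55 = (2,1,0)_5 → 2³ + 1³ + 0³ = 8 + 1 + 0 = 9
9 = (1,4)_5 → 1³ + 4³ = 1 + 64 = 65

65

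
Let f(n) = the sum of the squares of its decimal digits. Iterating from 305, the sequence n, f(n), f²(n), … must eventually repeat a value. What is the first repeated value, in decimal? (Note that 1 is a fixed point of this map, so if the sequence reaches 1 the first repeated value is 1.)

305 → 3² + 0² + 5² = 34
34 → 3² + 4² = 25
25 → 2² + 5² = 29
29 → 2² + 9² = 85
85 → 8² + 5² = 89
89 → 8² + 9² = 145
145 → 1² + 4² + 5² = 42
42 → 4² + 2² = 20
20 → 2² + 0² = 4
4 → 4² = 16
16 → 1² + 6² = 37
37 → 3² + 7² = 58
58 → 5² + 8² = 89  — 89 already appeared earlier.

89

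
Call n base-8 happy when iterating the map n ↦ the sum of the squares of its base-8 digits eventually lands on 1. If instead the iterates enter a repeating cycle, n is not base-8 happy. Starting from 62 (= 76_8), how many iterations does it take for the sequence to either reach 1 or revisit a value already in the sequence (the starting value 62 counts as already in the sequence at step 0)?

9

62 = (7,6)_8 → 7² + 6² = 85
85 = (1,2,5)_8 → 1² + 2² + 5² = 30
30 = (3,6)_8 → 3² + 6² = 45
45 = (5,5)_8 → 5² + 5² = 50
50 = (6,2)_8 → 6² + 2² = 40
40 = (5,0)_8 → 5² + 0² = 25
25 = (3,1)_8 → 3² + 1² = 10
10 = (1,2)_8 → 1² + 2² = 5
5 = (5)_8 → 5² = 25  — 25 repeats.
That took 9 steps.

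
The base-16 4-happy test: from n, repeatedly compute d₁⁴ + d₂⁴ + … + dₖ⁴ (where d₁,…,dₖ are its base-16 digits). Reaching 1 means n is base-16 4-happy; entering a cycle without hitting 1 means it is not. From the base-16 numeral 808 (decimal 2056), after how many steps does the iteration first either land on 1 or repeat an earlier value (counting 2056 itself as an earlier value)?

3

2056 = (8,0,8)_16 → 8⁴ + 0⁴ + 8⁴ = 4096 + 0 + 4096 = 8192
8192 = (2,0,0,0)_16 → 2⁴ + 0⁴ + 0⁴ + 0⁴ = 16 + 0 + 0 + 0 = 16
16 = (1,0)_16 → 1⁴ + 0⁴ = 1 + 0 = 1  — reached 1.
That took 3 steps.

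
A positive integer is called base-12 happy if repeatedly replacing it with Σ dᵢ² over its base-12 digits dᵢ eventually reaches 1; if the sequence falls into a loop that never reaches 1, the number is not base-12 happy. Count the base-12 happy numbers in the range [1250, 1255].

1250: 1250 → 132 → 121 → 101 → 89 → 74 → 40 → 25 → 5 → 25  (repeats 25)
1251: 1251 → 137 → 146 → 5 → 25 → 5  (repeats 5)
1252: 1252 → 144 → 1  (reaches 1)
1253: 1253 → 153 → 82 → 136 → 137 → 146 → 5 → 25 → 5  (repeats 5)
1254: 1254 → 164 → 66 → 61 → 26 → 8 → 64 → 41 → 34 → 104 → 128 → 164  (repeats 164)
1255: 1255 → 177 → 86 → 53 → 41 → 34 → 104 → 128 → 164 → 66 → 61 → 26 → 8 → 64 → 41  (repeats 41)
base-12 happy: 1252

1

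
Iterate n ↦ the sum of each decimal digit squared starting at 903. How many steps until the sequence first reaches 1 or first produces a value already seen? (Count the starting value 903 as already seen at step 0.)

903 → 9² + 0² + 3² = 90
90 → 9² + 0² = 81
81 → 8² + 1² = 65
65 → 6² + 5² = 61
61 → 6² + 1² = 37
37 → 3² + 7² = 58
58 → 5² + 8² = 89
89 → 8² + 9² = 145
145 → 1² + 4² + 5² = 42
42 → 4² + 2² = 20
20 → 2² + 0² = 4
4 → 4² = 16
16 → 1² + 6² = 37  — 37 repeats.
That took 13 steps.

13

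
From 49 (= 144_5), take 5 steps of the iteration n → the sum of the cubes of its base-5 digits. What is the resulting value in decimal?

65

49 = (1,4,4)_5 → 129
129 = (1,0,0,4)_5 → 65
65 = (2,3,0)_5 → 35
35 = (1,2,0)_5 → 9
9 = (1,4)_5 → 65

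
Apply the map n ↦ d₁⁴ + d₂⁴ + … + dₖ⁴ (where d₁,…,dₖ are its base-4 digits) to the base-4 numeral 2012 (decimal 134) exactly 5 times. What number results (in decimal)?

1

134 = (2,0,1,2)_4 → 2⁴ + 0⁴ + 1⁴ + 2⁴ = 33
33 = (2,0,1)_4 → 2⁴ + 0⁴ + 1⁴ = 17
17 = (1,0,1)_4 → 1⁴ + 0⁴ + 1⁴ = 2
2 = (2)_4 → 2⁴ = 16
16 = (1,0,0)_4 → 1⁴ + 0⁴ + 0⁴ = 1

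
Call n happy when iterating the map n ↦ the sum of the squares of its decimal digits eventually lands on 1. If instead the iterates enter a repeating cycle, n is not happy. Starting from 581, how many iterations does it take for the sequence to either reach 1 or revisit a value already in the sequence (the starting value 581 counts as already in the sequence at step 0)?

581 → 5² + 8² + 1² = 90
90 → 9² + 0² = 81
81 → 8² + 1² = 65
65 → 6² + 5² = 61
61 → 6² + 1² = 37
37 → 3² + 7² = 58
58 → 5² + 8² = 89
89 → 8² + 9² = 145
145 → 1² + 4² + 5² = 42
42 → 4² + 2² = 20
20 → 2² + 0² = 4
4 → 4² = 16
16 → 1² + 6² = 37  — 37 repeats.
That took 13 steps.

13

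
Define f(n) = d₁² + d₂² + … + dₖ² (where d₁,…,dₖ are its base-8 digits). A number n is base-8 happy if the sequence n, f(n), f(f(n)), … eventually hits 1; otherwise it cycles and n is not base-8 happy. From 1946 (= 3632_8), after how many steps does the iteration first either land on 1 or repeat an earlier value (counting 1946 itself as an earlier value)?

10

1946 = (3,6,3,2)_8 → 3² + 6² + 3² + 2² = 9 + 36 + 9 + 4 = 58
58 = (7,2)_8 → 7² + 2² = 49 + 4 = 53
53 = (6,5)_8 → 6² + 5² = 36 + 25 = 61
61 = (7,5)_8 → 7² + 5² = 49 + 25 = 74
74 = (1,1,2)_8 → 1² + 1² + 2² = 1 + 1 + 4 = 6
6 = (6)_8 → 6² = 36
36 = (4,4)_8 → 4² + 4² = 16 + 16 = 32
32 = (4,0)_8 → 4² + 0² = 16 + 0 = 16
16 = (2,0)_8 → 2² + 0² = 4 + 0 = 4
4 = (4)_8 → 4² = 16  — 16 repeats.
That took 10 steps.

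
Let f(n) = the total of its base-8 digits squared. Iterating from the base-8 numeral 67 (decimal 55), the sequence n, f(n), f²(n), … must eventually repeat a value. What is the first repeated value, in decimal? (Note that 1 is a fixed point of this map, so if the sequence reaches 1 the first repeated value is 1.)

25

55 = (6,7)_8 → 85
85 = (1,2,5)_8 → 30
30 = (3,6)_8 → 45
45 = (5,5)_8 → 50
50 = (6,2)_8 → 40
40 = (5,0)_8 → 25
25 = (3,1)_8 → 10
10 = (1,2)_8 → 5
5 = (5)_8 → 25  — 25 already appeared earlier.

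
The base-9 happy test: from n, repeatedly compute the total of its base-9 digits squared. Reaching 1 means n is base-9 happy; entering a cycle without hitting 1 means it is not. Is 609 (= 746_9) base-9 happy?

base-9 happy

609 = (7,4,6)_9 → 7² + 4² + 6² = 49 + 16 + 36 = 101
101 = (1,2,2)_9 → 1² + 2² + 2² = 1 + 4 + 4 = 9
9 = (1,0)_9 → 1² + 0² = 1 + 0 = 1  — reached 1.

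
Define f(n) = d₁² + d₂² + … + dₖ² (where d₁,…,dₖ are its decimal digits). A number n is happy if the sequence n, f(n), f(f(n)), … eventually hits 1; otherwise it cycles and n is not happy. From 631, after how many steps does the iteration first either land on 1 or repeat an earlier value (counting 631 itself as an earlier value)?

631 → 6² + 3² + 1² = 46
46 → 4² + 6² = 52
52 → 5² + 2² = 29
29 → 2² + 9² = 85
85 → 8² + 5² = 89
89 → 8² + 9² = 145
145 → 1² + 4² + 5² = 42
42 → 4² + 2² = 20
20 → 2² + 0² = 4
4 → 4² = 16
16 → 1² + 6² = 37
37 → 3² + 7² = 58
58 → 5² + 8² = 89  — 89 repeats.
That took 13 steps.

13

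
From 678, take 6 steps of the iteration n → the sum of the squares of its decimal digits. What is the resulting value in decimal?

678 → 6² + 7² + 8² = 149
149 → 1² + 4² + 9² = 98
98 → 9² + 8² = 145
145 → 1² + 4² + 5² = 42
42 → 4² + 2² = 20
20 → 2² + 0² = 4

4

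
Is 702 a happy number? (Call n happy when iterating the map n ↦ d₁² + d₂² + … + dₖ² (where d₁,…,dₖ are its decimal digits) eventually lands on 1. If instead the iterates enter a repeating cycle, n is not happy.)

702 → 7² + 0² + 2² = 49 + 0 + 4 = 53
53 → 5² + 3² = 25 + 9 = 34
34 → 3² + 4² = 9 + 16 = 25
25 → 2² + 5² = 4 + 25 = 29
29 → 2² + 9² = 4 + 81 = 85
85 → 8² + 5² = 64 + 25 = 89
89 → 8² + 9² = 64 + 81 = 145
145 → 1² + 4² + 5² = 1 + 16 + 25 = 42
42 → 4² + 2² = 16 + 4 = 20
20 → 2² + 0² = 4 + 0 = 4
4 → 4² = 16
16 → 1² + 6² = 1 + 36 = 37
37 → 3² + 7² = 9 + 49 = 58
58 → 5² + 8² = 25 + 64 = 89  — 89 already seen; the sequence cycles without reaching 1.

not happy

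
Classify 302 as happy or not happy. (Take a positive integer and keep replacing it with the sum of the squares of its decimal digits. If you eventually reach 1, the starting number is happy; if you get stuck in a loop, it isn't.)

302 → 3² + 0² + 2² = 13
13 → 1² + 3² = 10
10 → 1² + 0² = 1  — reached 1.

happy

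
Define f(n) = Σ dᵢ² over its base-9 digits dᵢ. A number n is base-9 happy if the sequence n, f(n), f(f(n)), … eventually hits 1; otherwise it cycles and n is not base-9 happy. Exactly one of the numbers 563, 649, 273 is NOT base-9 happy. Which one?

649

563: 563 → 125 → 81 → 1  — reaches 1 (base-9 happy)
649: 649 → 65 → 53 → 89 → 65  — repeats 65 (not base-9 happy)
273: 273 → 27 → 9 → 1  — reaches 1 (base-9 happy)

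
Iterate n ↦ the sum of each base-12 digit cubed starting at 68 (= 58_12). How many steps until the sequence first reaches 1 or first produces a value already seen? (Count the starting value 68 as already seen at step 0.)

68 = (5,8)_12 → 5³ + 8³ = 637
637 = (4,5,1)_12 → 4³ + 5³ + 1³ = 190
190 = (1,3,10)_12 → 1³ + 3³ + 10³ = 1028
1028 = (7,1,8)_12 → 7³ + 1³ + 8³ = 856
856 = (5,11,4)_12 → 5³ + 11³ + 4³ = 1520
1520 = (10,6,8)_12 → 10³ + 6³ + 8³ = 1728
1728 = (1,0,0,0)_12 → 1³ + 0³ + 0³ + 0³ = 1  — reached 1.
That took 7 steps.

7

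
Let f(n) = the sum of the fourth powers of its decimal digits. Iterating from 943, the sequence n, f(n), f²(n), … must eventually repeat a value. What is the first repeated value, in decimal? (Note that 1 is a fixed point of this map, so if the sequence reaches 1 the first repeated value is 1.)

8208

943 → 9⁴ + 4⁴ + 3⁴ = 6898
6898 → 6⁴ + 8⁴ + 9⁴ + 8⁴ = 16049
16049 → 1⁴ + 6⁴ + 0⁴ + 4⁴ + 9⁴ = 8114
8114 → 8⁴ + 1⁴ + 1⁴ + 4⁴ = 4354
4354 → 4⁴ + 3⁴ + 5⁴ + 4⁴ = 1218
1218 → 1⁴ + 2⁴ + 1⁴ + 8⁴ = 4114
4114 → 4⁴ + 1⁴ + 1⁴ + 4⁴ = 514
514 → 5⁴ + 1⁴ + 4⁴ = 882
882 → 8⁴ + 8⁴ + 2⁴ = 8208
8208 → 8⁴ + 2⁴ + 0⁴ + 8⁴ = 8208  — 8208 already appeared earlier.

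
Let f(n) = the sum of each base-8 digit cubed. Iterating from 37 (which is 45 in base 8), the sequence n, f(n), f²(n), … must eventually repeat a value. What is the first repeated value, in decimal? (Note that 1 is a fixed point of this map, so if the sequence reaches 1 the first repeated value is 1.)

476

37 = (4,5)_8 → 189
189 = (2,7,5)_8 → 476
476 = (7,3,4)_8 → 434
434 = (6,6,2)_8 → 440
440 = (6,7,0)_8 → 559
559 = (1,0,5,7)_8 → 469
469 = (7,2,5)_8 → 476  — 476 already appeared earlier.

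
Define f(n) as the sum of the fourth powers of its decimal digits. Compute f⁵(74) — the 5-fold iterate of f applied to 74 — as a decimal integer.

4179

74 → 7⁴ + 4⁴ = 2657
2657 → 2⁴ + 6⁴ + 5⁴ + 7⁴ = 4338
4338 → 4⁴ + 3⁴ + 3⁴ + 8⁴ = 4514
4514 → 4⁴ + 5⁴ + 1⁴ + 4⁴ = 1138
1138 → 1⁴ + 1⁴ + 3⁴ + 8⁴ = 4179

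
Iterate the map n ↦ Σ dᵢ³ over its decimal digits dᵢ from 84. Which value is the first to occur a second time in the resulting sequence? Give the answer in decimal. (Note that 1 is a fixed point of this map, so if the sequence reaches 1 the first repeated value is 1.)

153

84 → 8³ + 4³ = 512 + 64 = 576
576 → 5³ + 7³ + 6³ = 125 + 343 + 216 = 684
684 → 6³ + 8³ + 4³ = 216 + 512 + 64 = 792
792 → 7³ + 9³ + 2³ = 343 + 729 + 8 = 1080
1080 → 1³ + 0³ + 8³ + 0³ = 1 + 0 + 512 + 0 = 513
513 → 5³ + 1³ + 3³ = 125 + 1 + 27 = 153
153 → 1³ + 5³ + 3³ = 1 + 125 + 27 = 153  — 153 already appeared earlier.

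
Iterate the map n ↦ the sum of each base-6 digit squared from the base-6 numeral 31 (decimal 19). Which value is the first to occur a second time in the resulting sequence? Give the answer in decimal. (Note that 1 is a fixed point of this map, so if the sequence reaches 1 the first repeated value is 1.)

19 = (3,1)_6 → 3² + 1² = 10
10 = (1,4)_6 → 1² + 4² = 17
17 = (2,5)_6 → 2² + 5² = 29
29 = (4,5)_6 → 4² + 5² = 41
41 = (1,0,5)_6 → 1² + 0² + 5² = 26
26 = (4,2)_6 → 4² + 2² = 20
20 = (3,2)_6 → 3² + 2² = 13
13 = (2,1)_6 → 2² + 1² = 5
5 = (5)_6 → 5² = 25
25 = (4,1)_6 → 4² + 1² = 17  — 17 already appeared earlier.

17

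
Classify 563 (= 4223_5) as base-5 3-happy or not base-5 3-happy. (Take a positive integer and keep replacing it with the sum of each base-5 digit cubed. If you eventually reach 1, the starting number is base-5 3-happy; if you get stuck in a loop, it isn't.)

not base-5 3-happy

563 = (4,2,2,3)_5 → 107
107 = (4,1,2)_5 → 73
73 = (2,4,3)_5 → 99
99 = (3,4,4)_5 → 155
155 = (1,1,1,0)_5 → 3
3 = (3)_5 → 27
27 = (1,0,2)_5 → 9
9 = (1,4)_5 → 65
65 = (2,3,0)_5 → 35
35 = (1,2,0)_5 → 9  — 9 already seen; the sequence cycles without reaching 1.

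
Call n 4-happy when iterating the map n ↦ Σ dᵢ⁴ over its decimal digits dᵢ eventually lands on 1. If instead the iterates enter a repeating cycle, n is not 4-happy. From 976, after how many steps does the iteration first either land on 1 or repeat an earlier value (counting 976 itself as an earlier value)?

976 → 9⁴ + 7⁴ + 6⁴ = 10258
10258 → 1⁴ + 0⁴ + 2⁴ + 5⁴ + 8⁴ = 4738
4738 → 4⁴ + 7⁴ + 3⁴ + 8⁴ = 6834
6834 → 6⁴ + 8⁴ + 3⁴ + 4⁴ = 5729
5729 → 5⁴ + 7⁴ + 2⁴ + 9⁴ = 9603
9603 → 9⁴ + 6⁴ + 0⁴ + 3⁴ = 7938
7938 → 7⁴ + 9⁴ + 3⁴ + 8⁴ = 13139
13139 → 1⁴ + 3⁴ + 1⁴ + 3⁴ + 9⁴ = 6725
6725 → 6⁴ + 7⁴ + 2⁴ + 5⁴ = 4338
4338 → 4⁴ + 3⁴ + 3⁴ + 8⁴ = 4514
4514 → 4⁴ + 5⁴ + 1⁴ + 4⁴ = 1138
1138 → 1⁴ + 1⁴ + 3⁴ + 8⁴ = 4179
4179 → 4⁴ + 1⁴ + 7⁴ + 9⁴ = 9219
9219 → 9⁴ + 2⁴ + 1⁴ + 9⁴ = 13139  — 13139 repeats.
That took 14 steps.

14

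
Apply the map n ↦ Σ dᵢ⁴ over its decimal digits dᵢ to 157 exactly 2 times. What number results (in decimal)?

2498

157 → 1⁴ + 5⁴ + 7⁴ = 3027
3027 → 3⁴ + 0⁴ + 2⁴ + 7⁴ = 2498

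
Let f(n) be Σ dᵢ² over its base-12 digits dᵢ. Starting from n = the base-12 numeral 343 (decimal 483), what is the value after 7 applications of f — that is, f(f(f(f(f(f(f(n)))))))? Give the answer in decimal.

26

483 = (3,4,3)_12 → 3² + 4² + 3² = 34
34 = (2,10)_12 → 2² + 10² = 104
104 = (8,8)_12 → 8² + 8² = 128
128 = (10,8)_12 → 10² + 8² = 164
164 = (1,1,8)_12 → 1² + 1² + 8² = 66
66 = (5,6)_12 → 5² + 6² = 61
61 = (5,1)_12 → 5² + 1² = 26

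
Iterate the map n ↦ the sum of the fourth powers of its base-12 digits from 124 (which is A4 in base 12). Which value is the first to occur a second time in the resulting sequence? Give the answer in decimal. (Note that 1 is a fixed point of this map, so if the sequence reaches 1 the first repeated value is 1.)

6659

124 = (10,4)_12 → 10256
10256 = (5,11,2,8)_12 → 19378
19378 = (11,2,6,10)_12 → 25953
25953 = (1,3,0,2,9)_12 → 6659
6659 = (3,10,2,11)_12 → 24738
24738 = (1,2,3,9,6)_12 → 7955
7955 = (4,7,2,11)_12 → 17314
17314 = (10,0,2,10)_12 → 20016
20016 = (11,7,0,0)_12 → 17042
17042 = (9,10,4,2)_12 → 16833
16833 = (9,8,10,9)_12 → 27218
27218 = (1,3,9,0,2)_12 → 6659  — 6659 already appeared earlier.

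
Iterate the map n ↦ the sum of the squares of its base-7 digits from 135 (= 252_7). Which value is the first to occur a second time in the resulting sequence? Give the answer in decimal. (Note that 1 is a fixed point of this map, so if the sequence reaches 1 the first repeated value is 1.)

135 = (2,5,2)_7 → 2² + 5² + 2² = 33
33 = (4,5)_7 → 4² + 5² = 41
41 = (5,6)_7 → 5² + 6² = 61
61 = (1,1,5)_7 → 1² + 1² + 5² = 27
27 = (3,6)_7 → 3² + 6² = 45
45 = (6,3)_7 → 6² + 3² = 45  — 45 already appeared earlier.

45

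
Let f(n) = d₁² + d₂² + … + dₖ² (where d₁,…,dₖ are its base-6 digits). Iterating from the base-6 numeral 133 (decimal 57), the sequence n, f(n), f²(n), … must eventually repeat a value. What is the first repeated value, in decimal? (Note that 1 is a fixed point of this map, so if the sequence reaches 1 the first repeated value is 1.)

57 = (1,3,3)_6 → 1² + 3² + 3² = 1 + 9 + 9 = 19
19 = (3,1)_6 → 3² + 1² = 9 + 1 = 10
10 = (1,4)_6 → 1² + 4² = 1 + 16 = 17
17 = (2,5)_6 → 2² + 5² = 4 + 25 = 29
29 = (4,5)_6 → 4² + 5² = 16 + 25 = 41
41 = (1,0,5)_6 → 1² + 0² + 5² = 1 + 0 + 25 = 26
26 = (4,2)_6 → 4² + 2² = 16 + 4 = 20
20 = (3,2)_6 → 3² + 2² = 9 + 4 = 13
13 = (2,1)_6 → 2² + 1² = 4 + 1 = 5
5 = (5)_6 → 5² = 25
25 = (4,1)_6 → 4² + 1² = 16 + 1 = 17  — 17 already appeared earlier.

17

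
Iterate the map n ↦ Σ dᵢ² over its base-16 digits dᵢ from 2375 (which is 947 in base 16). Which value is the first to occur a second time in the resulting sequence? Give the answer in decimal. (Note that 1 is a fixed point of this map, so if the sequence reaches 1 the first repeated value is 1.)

2375 = (9,4,7)_16 → 9² + 4² + 7² = 81 + 16 + 49 = 146
146 = (9,2)_16 → 9² + 2² = 81 + 4 = 85
85 = (5,5)_16 → 5² + 5² = 25 + 25 = 50
50 = (3,2)_16 → 3² + 2² = 9 + 4 = 13
13 = (13)_16 → 13² = 169
169 = (10,9)_16 → 10² + 9² = 100 + 81 = 181
181 = (11,5)_16 → 11² + 5² = 121 + 25 = 146  — 146 already appeared earlier.

146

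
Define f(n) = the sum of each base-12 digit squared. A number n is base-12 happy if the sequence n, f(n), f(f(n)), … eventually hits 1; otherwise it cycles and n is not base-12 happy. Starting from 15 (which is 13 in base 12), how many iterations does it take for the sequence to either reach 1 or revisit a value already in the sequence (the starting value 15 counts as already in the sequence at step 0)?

15 = (1,3)_12 → 1² + 3² = 10
10 = (10)_12 → 10² = 100
100 = (8,4)_12 → 8² + 4² = 80
80 = (6,8)_12 → 6² + 8² = 100  — 100 repeats.
That took 4 steps.

4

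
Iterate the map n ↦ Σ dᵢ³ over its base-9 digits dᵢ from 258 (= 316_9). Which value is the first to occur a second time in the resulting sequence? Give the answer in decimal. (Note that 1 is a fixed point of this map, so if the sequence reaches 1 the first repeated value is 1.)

28

258 = (3,1,6)_9 → 3³ + 1³ + 6³ = 244
244 = (3,0,1)_9 → 3³ + 0³ + 1³ = 28
28 = (3,1)_9 → 3³ + 1³ = 28  — 28 already appeared earlier.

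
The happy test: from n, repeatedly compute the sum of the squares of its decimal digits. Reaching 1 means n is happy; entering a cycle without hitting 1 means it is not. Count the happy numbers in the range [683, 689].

683: 683 → 109 → 82 → 68 → 100 → 1  — happy
684: 684 → 116 → 38 → 73 → 58 → 89 → 145 → 42 → 20 → 4 → 16 → 37 → 58  — not happy
685: 685 → 125 → 30 → 9 → 81 → 65 → 61 → 37 → 58 → 89 → 145 → 42 → 20 → 4 → 16 → 37  — not happy
686: 686 → 136 → 46 → 52 → 29 → 85 → 89 → 145 → 42 → 20 → 4 → 16 → 37 → 58 → 89  — not happy
687: 687 → 149 → 98 → 145 → 42 → 20 → 4 → 16 → 37 → 58 → 89 → 145  — not happy
688: 688 → 164 → 53 → 34 → 25 → 29 → 85 → 89 → 145 → 42 → 20 → 4 → 16 → 37 → 58 → 89  — not happy
689: 689 → 181 → 66 → 72 → 53 → 34 → 25 → 29 → 85 → 89 → 145 → 42 → 20 → 4 → 16 → 37 → 58 → 89  — not happy
happy: 683

1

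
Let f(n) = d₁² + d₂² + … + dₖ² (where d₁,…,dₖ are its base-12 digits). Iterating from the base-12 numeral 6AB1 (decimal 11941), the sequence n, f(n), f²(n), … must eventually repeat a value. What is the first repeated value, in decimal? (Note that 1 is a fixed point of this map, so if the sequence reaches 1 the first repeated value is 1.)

25

11941 = (6,10,11,1)_12 → 6² + 10² + 11² + 1² = 258
258 = (1,9,6)_12 → 1² + 9² + 6² = 118
118 = (9,10)_12 → 9² + 10² = 181
181 = (1,3,1)_12 → 1² + 3² + 1² = 11
11 = (11)_12 → 11² = 121
121 = (10,1)_12 → 10² + 1² = 101
101 = (8,5)_12 → 8² + 5² = 89
89 = (7,5)_12 → 7² + 5² = 74
74 = (6,2)_12 → 6² + 2² = 40
40 = (3,4)_12 → 3² + 4² = 25
25 = (2,1)_12 → 2² + 1² = 5
5 = (5)_12 → 5² = 25  — 25 already appeared earlier.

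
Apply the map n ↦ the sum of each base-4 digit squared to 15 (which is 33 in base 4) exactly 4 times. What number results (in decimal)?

15 = (3,3)_4 → 3² + 3² = 9 + 9 = 18
18 = (1,0,2)_4 → 1² + 0² + 2² = 1 + 0 + 4 = 5
5 = (1,1)_4 → 1² + 1² = 1 + 1 = 2
2 = (2)_4 → 2² = 4

4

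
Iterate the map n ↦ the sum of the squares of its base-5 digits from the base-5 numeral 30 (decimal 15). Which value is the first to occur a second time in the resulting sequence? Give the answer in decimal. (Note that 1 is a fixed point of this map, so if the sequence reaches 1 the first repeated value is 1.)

15 = (3,0)_5 → 9
9 = (1,4)_5 → 17
17 = (3,2)_5 → 13
13 = (2,3)_5 → 13  — 13 already appeared earlier.

13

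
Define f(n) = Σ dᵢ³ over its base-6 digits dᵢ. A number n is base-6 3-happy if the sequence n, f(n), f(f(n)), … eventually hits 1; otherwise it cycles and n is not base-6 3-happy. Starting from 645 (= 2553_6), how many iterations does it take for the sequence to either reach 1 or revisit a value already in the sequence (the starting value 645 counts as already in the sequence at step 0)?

645 = (2,5,5,3)_6 → 2³ + 5³ + 5³ + 3³ = 8 + 125 + 125 + 27 = 285
285 = (1,1,5,3)_6 → 1³ + 1³ + 5³ + 3³ = 1 + 1 + 125 + 27 = 154
154 = (4,1,4)_6 → 4³ + 1³ + 4³ = 64 + 1 + 64 = 129
129 = (3,3,3)_6 → 3³ + 3³ + 3³ = 27 + 27 + 27 = 81
81 = (2,1,3)_6 → 2³ + 1³ + 3³ = 8 + 1 + 27 = 36
36 = (1,0,0)_6 → 1³ + 0³ + 0³ = 1 + 0 + 0 = 1  — reached 1.
That took 6 steps.

6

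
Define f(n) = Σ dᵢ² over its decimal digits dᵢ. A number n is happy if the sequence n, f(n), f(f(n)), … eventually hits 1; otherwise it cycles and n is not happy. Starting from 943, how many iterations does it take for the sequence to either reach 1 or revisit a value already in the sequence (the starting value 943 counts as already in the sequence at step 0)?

943 → 106
106 → 37
37 → 58
58 → 89
89 → 145
145 → 42
42 → 20
20 → 4
4 → 16
16 → 37  — 37 repeats.
That took 10 steps.

10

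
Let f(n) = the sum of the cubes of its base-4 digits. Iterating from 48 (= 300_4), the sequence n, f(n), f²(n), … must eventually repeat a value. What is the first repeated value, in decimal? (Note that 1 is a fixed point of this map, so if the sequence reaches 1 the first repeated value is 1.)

9

48 = (3,0,0)_4 → 3³ + 0³ + 0³ = 27 + 0 + 0 = 27
27 = (1,2,3)_4 → 1³ + 2³ + 3³ = 1 + 8 + 27 = 36
36 = (2,1,0)_4 → 2³ + 1³ + 0³ = 8 + 1 + 0 = 9
9 = (2,1)_4 → 2³ + 1³ = 8 + 1 = 9  — 9 already appeared earlier.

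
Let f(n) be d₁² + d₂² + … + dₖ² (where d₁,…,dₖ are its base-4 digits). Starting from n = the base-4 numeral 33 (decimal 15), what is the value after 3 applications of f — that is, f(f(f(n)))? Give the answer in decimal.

2

15 = (3,3)_4 → 3² + 3² = 9 + 9 = 18
18 = (1,0,2)_4 → 1² + 0² + 2² = 1 + 0 + 4 = 5
5 = (1,1)_4 → 1² + 1² = 1 + 1 = 2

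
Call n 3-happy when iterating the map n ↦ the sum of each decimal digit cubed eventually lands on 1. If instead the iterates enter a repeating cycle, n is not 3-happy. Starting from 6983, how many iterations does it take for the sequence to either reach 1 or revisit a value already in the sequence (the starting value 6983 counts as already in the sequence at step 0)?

6983 → 6³ + 9³ + 8³ + 3³ = 216 + 729 + 512 + 27 = 1484
1484 → 1³ + 4³ + 8³ + 4³ = 1 + 64 + 512 + 64 = 641
641 → 6³ + 4³ + 1³ = 216 + 64 + 1 = 281
281 → 2³ + 8³ + 1³ = 8 + 512 + 1 = 521
521 → 5³ + 2³ + 1³ = 125 + 8 + 1 = 134
134 → 1³ + 3³ + 4³ = 1 + 27 + 64 = 92
92 → 9³ + 2³ = 729 + 8 = 737
737 → 7³ + 3³ + 7³ = 343 + 27 + 343 = 713
713 → 7³ + 1³ + 3³ = 343 + 1 + 27 = 371
371 → 3³ + 7³ + 1³ = 27 + 343 + 1 = 371  — 371 repeats.
That took 10 steps.

10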